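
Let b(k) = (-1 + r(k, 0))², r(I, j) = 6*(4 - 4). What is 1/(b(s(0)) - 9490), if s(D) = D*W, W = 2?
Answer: -1/9489 ≈ -0.00010539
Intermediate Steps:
r(I, j) = 0 (r(I, j) = 6*0 = 0)
s(D) = 2*D (s(D) = D*2 = 2*D)
b(k) = 1 (b(k) = (-1 + 0)² = (-1)² = 1)
1/(b(s(0)) - 9490) = 1/(1 - 9490) = 1/(-9489) = -1/9489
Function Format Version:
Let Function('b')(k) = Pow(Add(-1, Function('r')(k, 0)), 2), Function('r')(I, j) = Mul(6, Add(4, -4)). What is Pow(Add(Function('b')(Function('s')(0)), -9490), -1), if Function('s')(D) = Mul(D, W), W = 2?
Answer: Rational(-1, 9489) ≈ -0.00010539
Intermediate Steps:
Function('r')(I, j) = 0 (Function('r')(I, j) = Mul(6, 0) = 0)
Function('s')(D) = Mul(2, D) (Function('s')(D) = Mul(D, 2) = Mul(2, D))
Function('b')(k) = 1 (Function('b')(k) = Pow(Add(-1, 0), 2) = Pow(-1, 2) = 1)
Pow(Add(Function('b')(Function('s')(0)), -9490), -1) = Pow(Add(1, -9490), -1) = Pow(-9489, -1) = Rational(-1, 9489)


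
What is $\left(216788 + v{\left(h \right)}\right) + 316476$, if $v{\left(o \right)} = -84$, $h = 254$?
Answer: $533180$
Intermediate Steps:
$\left(216788 + v{\left(h \right)}\right) + 316476 = \left(216788 - 84\right) + 316476 = 216704 + 316476 = 533180$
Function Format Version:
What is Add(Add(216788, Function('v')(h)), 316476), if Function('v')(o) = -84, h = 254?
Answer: 533180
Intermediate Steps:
Add(Add(216788, Function('v')(h)), 316476) = Add(Add(216788, -84), 316476) = Add(216704, 316476) = 533180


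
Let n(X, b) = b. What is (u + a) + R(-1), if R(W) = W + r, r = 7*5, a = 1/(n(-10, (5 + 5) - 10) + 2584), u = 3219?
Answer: 8405753/2584 ≈ 3253.0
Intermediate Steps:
a = 1/2584 (a = 1/(((5 + 5) - 10) + 2584) = 1/((10 - 10) + 2584) = 1/(0 + 2584) = 1/2584 ≈ 0.00038700)
r = 35
R(W) = 35 + W (R(W) = W + 35 = 35 + W)
(u + a) + R(-1) = (3219 + 1/2584) + (35 - 1) = 8317897/2584 + 34 = 8405753/2584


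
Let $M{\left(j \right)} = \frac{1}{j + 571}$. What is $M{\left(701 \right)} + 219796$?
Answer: $\frac{279580513}{1272} \approx 2.198 \cdot 10^{5}$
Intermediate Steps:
$M{\left(j \right)} = \frac{1}{571 + j}$
$M{\left(701 \right)} + 219796 = \frac{1}{571 + 701} + 219796 = \frac{1}{1272} + 219796 = \frac{279580513}{1272}$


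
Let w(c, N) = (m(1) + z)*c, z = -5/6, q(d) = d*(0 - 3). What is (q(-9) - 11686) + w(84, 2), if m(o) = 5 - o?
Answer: -11393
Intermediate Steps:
q(d) = -3*d (q(d) = d*(-3) = -3*d)
z = -5/6 (z = -5*1/6 = -5/6 ≈ -0.83333)
w(c, N) = 19*c/6 (w(c, N) = ((5 - 1*1) - 5/6)*c = ((5 - 1) - 5/6)*c = (4 - 5/6)*c = 19*c/6)
(q(-9) - 11686) + w(84, 2) = (-3*(-9) - 11686) + (19/6)*84 = (27 - 11686) + 266 = -11659 + 266 = -11393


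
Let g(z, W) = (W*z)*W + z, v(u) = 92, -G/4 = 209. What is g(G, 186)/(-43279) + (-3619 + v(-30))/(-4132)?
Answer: 119662861177/178828828 ≈ 669.15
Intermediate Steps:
G = -836 (G = -4*209 = -836)
g(z, W) = z + z*W² (g(z, W) = z*W² + z = z + z*W²)
g(G, 186)/(-43279) + (-3619 + v(-30))/(-4132) = -836*(1 + 186²)/(-43279) + (-3619 + 92)/(-4132) = -836*(1 + 34596)*(-1/43279) - 3527*(-1/4132) = -836*34597*(-1/43279) + 3527/4132 = -28923092*(-1/43279) + 3527/4132 = 28923092/43279 + 3527/4132 = 119662861177/178828828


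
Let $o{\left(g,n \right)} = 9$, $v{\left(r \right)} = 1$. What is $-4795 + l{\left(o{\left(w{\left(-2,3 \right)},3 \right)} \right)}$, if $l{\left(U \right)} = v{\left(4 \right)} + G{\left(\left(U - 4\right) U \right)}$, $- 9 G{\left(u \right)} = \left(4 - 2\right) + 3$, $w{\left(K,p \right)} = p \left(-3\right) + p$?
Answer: $- \frac{43151}{9} \approx -4794.6$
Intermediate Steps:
$w{\left(K,p \right)} = - 2 p$ ($w{\left(K,p \right)} = - 3 p + p = - 2 p$)
$G{\left(u \right)} = - \frac{5}{9}$ ($G{\left(u \right)} = - \frac{\left(4 - 2\right) + 3}{9} = - \frac{2 + 3}{9} = \left(- \frac{1}{9}\right) 5 = - \frac{5}{9}$)
$l{\left(U \right)} = \frac{4}{9}$ ($l{\left(U \right)} = 1 - \frac{5}{9} = \frac{4}{9}$)
$-4795 + l{\left(o{\left(w{\left(-2,3 \right)},3 \right)} \right)} = -4795 + \frac{4}{9} = - \frac{43151}{9}$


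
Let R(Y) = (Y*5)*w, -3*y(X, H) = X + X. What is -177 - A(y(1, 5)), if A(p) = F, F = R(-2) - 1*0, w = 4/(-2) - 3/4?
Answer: -409/2 ≈ -204.50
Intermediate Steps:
y(X, H) = -2*X/3 (y(X, H) = -(X + X)/3 = -2*X/3)
w = -11/4 (w = 4*(-1/2) - 3*1/4 = -2 - 3/4 = -11/4 ≈ -2.7500)
R(Y) = -55*Y/4 (R(Y) = (Y*5)*(-11/4) = (5*Y)*(-11/4) = -55*Y/4)
F = 55/2 (F = -55/4*(-2) - 1*0 = 55/2 + 0 = 55/2 ≈ 27.500)
A(p) = 55/2
-177 - A(y(1, 5)) = -177 - 1*55/2 = -177 - 55/2 = -409/2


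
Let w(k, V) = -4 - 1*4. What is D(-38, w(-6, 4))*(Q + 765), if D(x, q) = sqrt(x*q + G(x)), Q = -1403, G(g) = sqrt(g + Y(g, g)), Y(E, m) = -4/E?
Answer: -1276*sqrt(27436 + 57*I*sqrt(95))/19 ≈ -11124.0 - 112.62*I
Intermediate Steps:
w(k, V) = -8 (w(k, V) = -4 - 4 = -8)
G(g) = sqrt(g - 4/g)
D(x, q) = sqrt(sqrt(x - 4/x) + q*x) (D(x, q) = sqrt(x*q + sqrt(x - 4/x)) = sqrt(q*x + sqrt(x - 4/x)) = sqrt(sqrt(x - 4/x) + q*x))
D(-38, w(-6, 4))*(Q + 765) = sqrt(sqrt(-38 - 4/(-38)) - 8*(-38))*(-1403 + 765) = sqrt(sqrt(-38 - 4*(-1/38)) + 304)*(-638) = sqrt(sqrt(-38 + 2/19) + 304)*(-638) = sqrt(sqrt(-720/19) + 304)*(-638) = sqrt(12*I*sqrt(95)/19 + 304)*(-638) = sqrt(304 + 12*I*sqrt(95)/19)*(-638) = -638*sqrt(304 + 12*I*sqrt(95)/19)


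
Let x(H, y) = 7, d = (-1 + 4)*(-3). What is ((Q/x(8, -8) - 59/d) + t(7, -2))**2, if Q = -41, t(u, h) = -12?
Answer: 506944/3969 ≈ 127.73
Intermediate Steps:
d = -9 (d = 3*(-3) = -9)
((Q/x(8, -8) - 59/d) + t(7, -2))**2 = ((-41/7 - 59/(-9)) - 12)**2 = ((-41*1/7 - 59*(-1/9)) - 12)**2 = ((-41/7 + 59/9) - 12)**2 = (44/63 - 12)**2 = (-712/63)**2 = 506944/3969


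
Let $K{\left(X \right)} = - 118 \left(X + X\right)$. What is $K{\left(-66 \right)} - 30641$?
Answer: $-15065$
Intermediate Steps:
$K{\left(X \right)} = - 236 X$ ($K{\left(X \right)} = - 118 \cdot 2 X = - 236 X$)
$K{\left(-66 \right)} - 30641 = \left(-236\right) \left(-66\right) - 30641 = 15576 - 30641 = -15065$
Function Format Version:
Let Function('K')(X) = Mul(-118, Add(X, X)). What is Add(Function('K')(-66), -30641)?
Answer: -15065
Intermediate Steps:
Function('K')(X) = Mul(-236, X) (Function('K')(X) = Mul(-118, Mul(2, X)) = Mul(-236, X))
Add(Function('K')(-66), -30641) = Add(Mul(-236, -66), -30641) = Add(15576, -30641) = -15065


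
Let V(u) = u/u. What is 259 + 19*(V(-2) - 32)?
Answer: -330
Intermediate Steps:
V(u) = 1
259 + 19*(V(-2) - 32) = 259 + 19*(1 - 32) = 259 + 19*(-31) = 259 - 589 = -330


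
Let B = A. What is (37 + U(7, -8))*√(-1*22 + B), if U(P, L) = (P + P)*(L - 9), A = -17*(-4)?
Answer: -201*√46 ≈ -1363.2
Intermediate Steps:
A = 68
B = 68
U(P, L) = 2*P*(-9 + L) (U(P, L) = (2*P)*(-9 + L) = 2*P*(-9 + L))
(37 + U(7, -8))*√(-1*22 + B) = (37 + 2*7*(-9 - 8))*√(-1*22 + 68) = (37 + 2*7*(-17))*√(-22 + 68) = (37 - 238)*√46 = -201*√46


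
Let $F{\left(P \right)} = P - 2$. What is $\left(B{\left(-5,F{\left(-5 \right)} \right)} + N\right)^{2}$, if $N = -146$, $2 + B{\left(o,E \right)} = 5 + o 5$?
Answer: $28224$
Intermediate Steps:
$F{\left(P \right)} = -2 + P$
$B{\left(o,E \right)} = 3 + 5 o$ ($B{\left(o,E \right)} = -2 + \left(5 + o 5\right) = -2 + \left(5 + 5 o\right) = 3 + 5 o$)
$\left(B{\left(-5,F{\left(-5 \right)} \right)} + N\right)^{2} = \left(\left(3 + 5 \left(-5\right)\right) - 146\right)^{2} = \left(\left(3 - 25\right) - 146\right)^{2} = \left(-22 - 146\right)^{2} = \left(-168\right)^{2} = 28224$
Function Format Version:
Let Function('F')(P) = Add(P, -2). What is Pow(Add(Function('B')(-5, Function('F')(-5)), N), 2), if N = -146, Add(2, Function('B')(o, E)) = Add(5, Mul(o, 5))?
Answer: 28224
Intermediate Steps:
Function('F')(P) = Add(-2, P)
Function('B')(o, E) = Add(3, Mul(5, o)) (Function('B')(o, E) = Add(-2, Add(5, Mul(o, 5))) = Add(-2, Add(5, Mul(5, o))) = Add(3, Mul(5, o)))
Pow(Add(Function('B')(-5, Function('F')(-5)), N), 2) = Pow(Add(Add(3, Mul(5, -5)), -146), 2) = Pow(Add(Add(3, -25), -146), 2) = Pow(Add(-22, -146), 2) = Pow(-168, 2) = 28224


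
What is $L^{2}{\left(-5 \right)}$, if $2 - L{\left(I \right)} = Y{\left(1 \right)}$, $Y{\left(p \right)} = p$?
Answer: $1$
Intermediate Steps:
$L{\left(I \right)} = 1$ ($L{\left(I \right)} = 2 - 1 = 1$)
$L^{2}{\left(-5 \right)} = 1^{2} = 1$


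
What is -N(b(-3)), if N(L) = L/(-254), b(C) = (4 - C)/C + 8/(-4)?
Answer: -13/762 ≈ -0.017060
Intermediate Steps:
b(C) = -2 + (4 - C)/C (b(C) = (4 - C)/C + 8*(-1/4) = (4 - C)/C - 2 = -2 + (4 - C)/C)
N(L) = -L/254 (N(L) = L*(-1/254) = -L/254)
-N(b(-3)) = -(-1)*(-3 + 4/(-3))/254 = -(-1)*(-3 + 4*(-1/3))/254 = -(-1)*(-3 - 4/3)/254 = -(-1)*(-13)/(254*3) = -1*13/762 = -13/762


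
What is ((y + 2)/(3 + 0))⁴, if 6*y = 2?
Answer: 2401/6561 ≈ 0.36595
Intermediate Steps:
y = ⅓ (y = (⅙)*2 = ⅓ ≈ 0.33333)
((y + 2)/(3 + 0))⁴ = ((⅓ + 2)/(3 + 0))⁴ = ((7/3)/3)⁴ = ((7/3)*(⅓))⁴ = (7/9)⁴ = 2401/6561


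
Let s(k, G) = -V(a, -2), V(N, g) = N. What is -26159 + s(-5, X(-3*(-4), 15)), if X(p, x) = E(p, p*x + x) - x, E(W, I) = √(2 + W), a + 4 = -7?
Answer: -26148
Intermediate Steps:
a = -11 (a = -4 - 7 = -11)
X(p, x) = √(2 + p) - x
s(k, G) = 11 (s(k, G) = -1*(-11) = 11)
-26159 + s(-5, X(-3*(-4), 15)) = -26159 + 11 = -26148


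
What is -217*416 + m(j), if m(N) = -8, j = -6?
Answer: -90280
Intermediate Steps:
-217*416 + m(j) = -217*416 - 8 = -90272 - 8 = -90280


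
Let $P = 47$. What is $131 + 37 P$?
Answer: $1870$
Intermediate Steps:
$131 + 37 P = 131 + 37 \cdot 47 = 131 + 1739 = 1870$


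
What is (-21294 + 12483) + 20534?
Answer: 11723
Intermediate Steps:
(-21294 + 12483) + 20534 = -8811 + 20534 = 11723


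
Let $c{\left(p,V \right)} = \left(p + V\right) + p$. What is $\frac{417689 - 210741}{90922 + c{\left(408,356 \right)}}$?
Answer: $\frac{103474}{46047} \approx 2.2471$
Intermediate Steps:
$c{\left(p,V \right)} = V + 2 p$ ($c{\left(p,V \right)} = \left(V + p\right) + p = V + 2 p$)
$\frac{417689 - 210741}{90922 + c{\left(408,356 \right)}} = \frac{417689 - 210741}{90922 + \left(356 + 2 \cdot 408\right)} = \frac{206948}{90922 + \left(356 + 816\right)} = \frac{206948}{90922 + 1172} = \frac{206948}{92094} = 206948 \cdot \frac{1}{92094} = \frac{103474}{46047}$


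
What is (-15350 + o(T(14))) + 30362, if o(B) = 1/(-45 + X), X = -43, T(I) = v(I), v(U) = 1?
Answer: 1321055/88 ≈ 15012.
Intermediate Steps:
T(I) = 1
o(B) = -1/88 (o(B) = 1/(-45 - 43) = 1/(-88) = -1/88)
(-15350 + o(T(14))) + 30362 = (-15350 - 1/88) + 30362 = -1350801/88 + 30362 = 1321055/88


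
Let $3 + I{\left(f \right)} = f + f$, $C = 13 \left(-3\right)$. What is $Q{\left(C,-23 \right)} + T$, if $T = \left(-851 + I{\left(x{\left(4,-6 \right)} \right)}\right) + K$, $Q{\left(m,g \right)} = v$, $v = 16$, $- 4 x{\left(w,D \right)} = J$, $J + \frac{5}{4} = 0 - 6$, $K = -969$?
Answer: $- \frac{14427}{8} \approx -1803.4$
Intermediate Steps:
$J = - \frac{29}{4}$ ($J = - \frac{5}{4} + \left(0 - 6\right) = - \frac{5}{4} - 6 = - \frac{29}{4} \approx -7.25$)
$C = -39$
$x{\left(w,D \right)} = \frac{29}{16}$ ($x{\left(w,D \right)} = \left(- \frac{1}{4}\right) \left(- \frac{29}{4}\right) = \frac{29}{16}$)
$I{\left(f \right)} = -3 + 2 f$ ($I{\left(f \right)} = -3 + \left(f + f\right) = -3 + 2 f$)
$Q{\left(m,g \right)} = 16$
$T = - \frac{14555}{8}$ ($T = \left(-851 + \left(-3 + 2 \cdot \frac{29}{16}\right)\right) - 969 = \left(-851 + \left(-3 + \frac{29}{8}\right)\right) - 969 = \left(-851 + \frac{5}{8}\right) - 969 = - \frac{6803}{8} - 969 = - \frac{14555}{8} \approx -1819.4$)
$Q{\left(C,-23 \right)} + T = 16 - \frac{14555}{8} = - \frac{14427}{8}$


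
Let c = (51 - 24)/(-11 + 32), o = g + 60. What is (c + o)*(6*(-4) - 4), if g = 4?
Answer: -1828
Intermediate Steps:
o = 64 (o = 4 + 60 = 64)
c = 9/7 (c = 27/21 = 27*(1/21) = 9/7 ≈ 1.2857)
(c + o)*(6*(-4) - 4) = (9/7 + 64)*(6*(-4) - 4) = 457*(-24 - 4)/7 = (457/7)*(-28) = -1828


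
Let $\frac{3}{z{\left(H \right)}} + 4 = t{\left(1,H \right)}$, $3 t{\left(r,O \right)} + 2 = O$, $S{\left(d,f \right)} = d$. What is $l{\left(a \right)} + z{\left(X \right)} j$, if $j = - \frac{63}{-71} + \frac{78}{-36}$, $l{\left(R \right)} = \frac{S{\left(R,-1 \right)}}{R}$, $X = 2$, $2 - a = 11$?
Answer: $\frac{1113}{568} \approx 1.9595$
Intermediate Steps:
$a = -9$ ($a = 2 - 11 = -9$)
$t{\left(r,O \right)} = - \frac{2}{3} + \frac{O}{3}$
$z{\left(H \right)} = \frac{3}{- \frac{14}{3} + \frac{H}{3}}$ ($z{\left(H \right)} = \frac{3}{-4 + \left(- \frac{2}{3} + \frac{H}{3}\right)} = \frac{3}{- \frac{14}{3} + \frac{H}{3}}$)
$l{\left(R \right)} = 1$ ($l{\left(R \right)} = \frac{R}{R} = 1$)
$j = - \frac{545}{426}$ ($j = \left(-63\right) \left(- \frac{1}{71}\right) + 78 \left(- \frac{1}{36}\right) = \frac{63}{71} - \frac{13}{6} = - \frac{545}{426} \approx -1.2793$)
$l{\left(a \right)} + z{\left(X \right)} j = 1 + \frac{9}{-14 + 2} \left(- \frac{545}{426}\right) = 1 + \frac{9}{-12} \left(- \frac{545}{426}\right) = 1 + 9 \left(- \frac{1}{12}\right) \left(- \frac{545}{426}\right) = 1 - - \frac{545}{568} = 1 + \frac{545}{568} = \frac{1113}{568}$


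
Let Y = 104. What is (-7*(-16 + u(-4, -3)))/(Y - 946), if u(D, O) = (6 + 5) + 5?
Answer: 0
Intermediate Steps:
u(D, O) = 16 (u(D, O) = 11 + 5 = 16)
(-7*(-16 + u(-4, -3)))/(Y - 946) = (-7*(-16 + 16))/(104 - 946) = (-7*0)/(-842) = -1/842*0 = 0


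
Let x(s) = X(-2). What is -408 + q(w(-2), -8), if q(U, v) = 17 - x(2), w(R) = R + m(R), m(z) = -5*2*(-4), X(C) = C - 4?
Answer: -385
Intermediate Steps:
X(C) = -4 + C
m(z) = 40 (m(z) = -10*(-4) = 40)
w(R) = 40 + R (w(R) = R + 40 = 40 + R)
x(s) = -6 (x(s) = -4 - 2 = -6)
q(U, v) = 23 (q(U, v) = 17 - 1*(-6) = 17 + 6 = 23)
-408 + q(w(-2), -8) = -408 + 23 = -385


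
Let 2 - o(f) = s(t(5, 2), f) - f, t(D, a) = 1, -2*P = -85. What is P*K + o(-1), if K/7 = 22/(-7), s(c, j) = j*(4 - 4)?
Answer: -934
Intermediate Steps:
P = 85/2 (P = -½*(-85) = 85/2 ≈ 42.500)
s(c, j) = 0 (s(c, j) = j*0 = 0)
o(f) = 2 + f (o(f) = 2 - (0 - f) = 2 - (-1)*f = 2 + f)
K = -22 (K = 7*(22/(-7)) = 7*(22*(-⅐)) = 7*(-22/7) = -22)
P*K + o(-1) = (85/2)*(-22) + (2 - 1) = -935 + 1 = -934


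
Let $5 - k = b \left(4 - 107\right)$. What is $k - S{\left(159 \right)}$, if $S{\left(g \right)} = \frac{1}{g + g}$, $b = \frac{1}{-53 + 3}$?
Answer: $\frac{11674}{3975} \approx 2.9369$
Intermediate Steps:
$b = - \frac{1}{50}$ ($b = \frac{1}{-50} = - \frac{1}{50} \approx -0.02$)
$S{\left(g \right)} = \frac{1}{2 g}$
$k = \frac{147}{50}$ ($k = 5 - - \frac{4 - 107}{50} = 5 - \left(- \frac{1}{50}\right) \left(-103\right) = 5 - \frac{103}{50} = \frac{147}{50} \approx 2.94$)
$k - S{\left(159 \right)} = \frac{147}{50} - \frac{1}{2 \cdot 159} = \frac{147}{50} - \frac{1}{2} \cdot \frac{1}{159} = \frac{147}{50} - \frac{1}{318} = \frac{11674}{3975}$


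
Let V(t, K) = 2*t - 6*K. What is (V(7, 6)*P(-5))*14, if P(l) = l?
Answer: 1540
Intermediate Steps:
V(t, K) = -6*K + 2*t
(V(7, 6)*P(-5))*14 = ((-6*6 + 2*7)*(-5))*14 = ((-36 + 14)*(-5))*14 = -22*(-5)*14 = 110*14 = 1540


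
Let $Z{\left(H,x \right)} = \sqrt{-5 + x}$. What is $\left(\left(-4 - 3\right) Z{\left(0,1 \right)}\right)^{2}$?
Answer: $-196$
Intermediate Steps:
$\left(\left(-4 - 3\right) Z{\left(0,1 \right)}\right)^{2} = \left(\left(-4 - 3\right) \sqrt{-5 + 1}\right)^{2} = \left(- 7 \sqrt{-4}\right)^{2} = \left(- 7 \cdot 2 i\right)^{2} = \left(- 14 i\right)^{2} = -196$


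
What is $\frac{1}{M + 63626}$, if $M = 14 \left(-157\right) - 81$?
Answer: $\frac{1}{61347} \approx 1.6301 \cdot 10^{-5}$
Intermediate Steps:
$M = -2279$ ($M = -2198 - 81 = -2279$)
$\frac{1}{M + 63626} = \frac{1}{-2279 + 63626} = \frac{1}{61347}$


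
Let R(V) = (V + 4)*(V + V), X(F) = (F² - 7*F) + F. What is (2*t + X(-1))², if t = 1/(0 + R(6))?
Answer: 177241/3600 ≈ 49.234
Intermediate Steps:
X(F) = F² - 6*F
R(V) = 2*V*(4 + V) (R(V) = (4 + V)*(2*V) = 2*V*(4 + V))
t = 1/120 (t = 1/(0 + 2*6*(4 + 6)) = 1/(0 + 2*6*10) = 1/(0 + 120) = 1/120 ≈ 0.0083333)
(2*t + X(-1))² = (2*(1/120) - (-6 - 1))² = (1/60 - 1*(-7))² = (1/60 + 7)² = (421/60)² = 177241/3600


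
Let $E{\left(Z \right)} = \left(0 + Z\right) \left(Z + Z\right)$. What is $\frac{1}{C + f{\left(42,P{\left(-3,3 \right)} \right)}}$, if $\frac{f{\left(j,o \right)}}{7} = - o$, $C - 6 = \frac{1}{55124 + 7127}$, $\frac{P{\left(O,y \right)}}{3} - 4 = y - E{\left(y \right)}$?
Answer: $\frac{62251}{14753488} \approx 0.0042194$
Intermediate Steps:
$E{\left(Z \right)} = 2 Z^{2}$ ($E{\left(Z \right)} = Z 2 Z = 2 Z^{2}$)
$P{\left(O,y \right)} = 12 - 6 y^{2} + 3 y$ ($P{\left(O,y \right)} = 12 + 3 \left(y - 2 y^{2}\right) = 12 - \left(- 3 y + 6 y^{2}\right) = 12 - 6 y^{2} + 3 y$)
$C = \frac{373507}{62251}$ ($C = 6 + \frac{1}{55124 + 7127} = 6 + \frac{1}{62251} = \frac{373507}{62251} \approx 6.0$)
$f{\left(j,o \right)} = - 7 o$ ($f{\left(j,o \right)} = 7 \left(- o\right) = - 7 o$)
$\frac{1}{C + f{\left(42,P{\left(-3,3 \right)} \right)}} = \frac{1}{\frac{373507}{62251} - 7 \left(12 - 6 \cdot 3^{2} + 3 \cdot 3\right)} = \frac{1}{\frac{373507}{62251} - 7 \left(12 - 54 + 9\right)} = \frac{1}{\frac{373507}{62251} - -231} = \frac{1}{\frac{373507}{62251} + 231} = \frac{1}{\frac{14753488}{62251}} = \frac{62251}{14753488}$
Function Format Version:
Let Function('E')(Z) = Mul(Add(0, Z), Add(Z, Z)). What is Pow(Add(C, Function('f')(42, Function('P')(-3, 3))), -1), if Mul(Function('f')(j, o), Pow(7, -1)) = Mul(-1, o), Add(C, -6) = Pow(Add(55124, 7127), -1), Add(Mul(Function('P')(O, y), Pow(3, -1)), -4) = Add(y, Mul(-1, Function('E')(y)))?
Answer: Rational(62251, 14753488) ≈ 0.0042194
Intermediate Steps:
Function('E')(Z) = Mul(2, Pow(Z, 2)) (Function('E')(Z) = Mul(Z, Mul(2, Z)) = Mul(2, Pow(Z, 2)))
Function('P')(O, y) = Add(12, Mul(-6, Pow(y, 2)), Mul(3, y)) (Function('P')(O, y) = Add(12, Mul(3, Add(y, Mul(-1, Mul(2, Pow(y, 2)))))) = Add(12, Mul(3, Add(y, Mul(-2, Pow(y, 2))))) = Add(12, Add(Mul(-6, Pow(y, 2)), Mul(3, y))) = Add(12, Mul(-6, Pow(y, 2)), Mul(3, y)))
C = Rational(373507, 62251) (C = Add(6, Pow(Add(55124, 7127), -1)) = Add(6, Pow(62251, -1)) = Add(6, Rational(1, 62251)) = Rational(373507, 62251) ≈ 6.0000)
Function('f')(j, o) = Mul(-7, o) (Function('f')(j, o) = Mul(7, Mul(-1, o)) = Mul(-7, o))
Pow(Add(C, Function('f')(42, Function('P')(-3, 3))), -1) = Pow(Add(Rational(373507, 62251), Mul(-7, Add(12, Mul(-6, Pow(3, 2)), Mul(3, 3)))), -1) = Pow(Add(Rational(373507, 62251), Mul(-7, Add(12, Mul(-6, 9), 9))), -1) = Pow(Add(Rational(373507, 62251), Mul(-7, Add(12, -54, 9))), -1) = Pow(Add(Rational(373507, 62251), Mul(-7, -33)), -1) = Pow(Add(Rational(373507, 62251), 231), -1) = Pow(Rational(14753488, 62251), -1) = Rational(62251, 14753488)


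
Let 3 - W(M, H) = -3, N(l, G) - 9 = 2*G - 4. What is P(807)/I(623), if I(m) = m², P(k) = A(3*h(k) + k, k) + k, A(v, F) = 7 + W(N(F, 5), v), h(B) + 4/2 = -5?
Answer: 820/388129 ≈ 0.0021127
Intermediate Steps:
N(l, G) = 5 + 2*G (N(l, G) = 9 + (2*G - 4) = 9 + (-4 + 2*G) = 5 + 2*G)
W(M, H) = 6 (W(M, H) = 3 - 1*(-3) = 3 + 3 = 6)
h(B) = -7 (h(B) = -2 - 5 = -7)
A(v, F) = 13 (A(v, F) = 7 + 6 = 13)
P(k) = 13 + k
P(807)/I(623) = (13 + 807)/(623²) = 820/388129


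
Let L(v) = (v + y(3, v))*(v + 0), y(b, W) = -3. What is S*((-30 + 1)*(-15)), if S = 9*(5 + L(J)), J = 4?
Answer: 35235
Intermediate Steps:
L(v) = v*(-3 + v) (L(v) = (v - 3)*(v + 0) = (-3 + v)*v = v*(-3 + v))
S = 81 (S = 9*(5 + 4*(-3 + 4)) = 9*(5 + 4*1) = 9*(5 + 4) = 9*9 = 81)
S*((-30 + 1)*(-15)) = 81*((-30 + 1)*(-15)) = 81*(-29*(-15)) = 81*435 = 35235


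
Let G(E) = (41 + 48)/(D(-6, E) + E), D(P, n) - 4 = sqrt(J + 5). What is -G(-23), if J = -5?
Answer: 89/19 ≈ 4.6842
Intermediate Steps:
D(P, n) = 4 (D(P, n) = 4 + sqrt(-5 + 5) = 4 + sqrt(0) = 4 + 0 = 4)
G(E) = 89/(4 + E) (G(E) = (41 + 48)/(4 + E) = 89/(4 + E))
-G(-23) = -89/(4 - 23) = -89/(-19) = -89*(-1)/19 = -1*(-89/19) = 89/19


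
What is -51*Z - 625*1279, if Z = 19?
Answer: -800344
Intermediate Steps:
-51*Z - 625*1279 = -51*19 - 625*1279 = -969 - 799375 = -800344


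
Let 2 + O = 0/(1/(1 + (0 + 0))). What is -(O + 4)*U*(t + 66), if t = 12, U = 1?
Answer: -156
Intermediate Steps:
O = -2 (O = -2 + 0/(1/(1 + (0 + 0))) = -2 + 0/(1/(1 + 0)) = -2 + 0/(1/1) = -2 + 0/1 = -2 + 0*1 = -2 + 0 = -2)
-(O + 4)*U*(t + 66) = -(-2 + 4)*1*(12 + 66) = -2*1*78 = -2*78 = -1*156 = -156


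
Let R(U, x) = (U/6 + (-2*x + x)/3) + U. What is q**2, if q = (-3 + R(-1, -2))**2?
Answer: 2401/16 ≈ 150.06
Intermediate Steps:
R(U, x) = -x/3 + 7*U/6 (R(U, x) = (U*(1/6) - x*(1/3)) + U = (U/6 - x/3) + U = (-x/3 + U/6) + U = -x/3 + 7*U/6)
q = 49/4 (q = (-3 + (-1/3*(-2) + (7/6)*(-1)))**2 = (-3 + (2/3 - 7/6))**2 = (-3 - 1/2)**2 = (-7/2)**2 = 49/4 ≈ 12.250)
q**2 = (49/4)**2 = 2401/16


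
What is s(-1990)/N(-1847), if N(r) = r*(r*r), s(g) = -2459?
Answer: 2459/6300872423 ≈ 3.9026e-7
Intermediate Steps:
N(r) = r**3 (N(r) = r*r**2 = r**3)
s(-1990)/N(-1847) = -2459/((-1847)**3) = -2459/(-6300872423) = -2459*(-1/6300872423) = 2459/6300872423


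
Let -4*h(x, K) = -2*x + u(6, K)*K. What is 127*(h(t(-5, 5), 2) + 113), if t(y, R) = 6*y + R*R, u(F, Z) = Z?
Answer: 27813/2 ≈ 13907.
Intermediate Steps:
t(y, R) = R² + 6*y (t(y, R) = 6*y + R² = R² + 6*y)
h(x, K) = x/2 - K²/4 (h(x, K) = -(-2*x + K*K)/4 = -(-2*x + K²)/4 = -(K² - 2*x)/4 = x/2 - K²/4)
127*(h(t(-5, 5), 2) + 113) = 127*(((5² + 6*(-5))/2 - ¼*2²) + 113) = 127*(((25 - 30)/2 - ¼*4) + 113) = 127*(((½)*(-5) - 1) + 113) = 127*((-5/2 - 1) + 113) = 127*(-7/2 + 113) = 127*(219/2) = 27813/2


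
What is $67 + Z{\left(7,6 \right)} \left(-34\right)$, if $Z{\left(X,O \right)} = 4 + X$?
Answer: $-307$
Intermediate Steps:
$67 + Z{\left(7,6 \right)} \left(-34\right) = 67 + \left(4 + 7\right) \left(-34\right) = 67 + 11 \left(-34\right) = 67 - 374 = -307$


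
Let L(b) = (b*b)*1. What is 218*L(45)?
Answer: 441450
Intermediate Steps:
L(b) = b² (L(b) = b²*1 = b²)
218*L(45) = 218*45² = 218*2025 = 441450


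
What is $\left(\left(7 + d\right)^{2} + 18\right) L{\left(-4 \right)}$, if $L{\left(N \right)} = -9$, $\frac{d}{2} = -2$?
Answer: $-243$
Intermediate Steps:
$d = -4$ ($d = 2 \left(-2\right) = -4$)
$\left(\left(7 + d\right)^{2} + 18\right) L{\left(-4 \right)} = \left(\left(7 - 4\right)^{2} + 18\right) \left(-9\right) = \left(3^{2} + 18\right) \left(-9\right) = \left(9 + 18\right) \left(-9\right) = 27 \left(-9\right) = -243$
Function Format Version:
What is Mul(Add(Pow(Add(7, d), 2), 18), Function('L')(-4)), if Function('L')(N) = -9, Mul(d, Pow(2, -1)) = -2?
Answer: -243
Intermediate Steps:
d = -4 (d = Mul(2, -2) = -4)
Mul(Add(Pow(Add(7, d), 2), 18), Function('L')(-4)) = Mul(Add(Pow(Add(7, -4), 2), 18), -9) = Mul(Add(Pow(3, 2), 18), -9) = Mul(Add(9, 18), -9) = Mul(27, -9) = -243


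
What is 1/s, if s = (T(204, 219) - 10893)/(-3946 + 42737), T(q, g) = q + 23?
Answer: -38791/10666 ≈ -3.6369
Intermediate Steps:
T(q, g) = 23 + q
s = -10666/38791 (s = ((23 + 204) - 10893)/(-3946 + 42737) = (227 - 10893)/38791 = -10666*1/38791 = -10666/38791 ≈ -0.27496)
1/s = 1/(-10666/38791) = -38791/10666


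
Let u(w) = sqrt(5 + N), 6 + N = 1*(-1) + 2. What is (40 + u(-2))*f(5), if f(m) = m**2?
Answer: 1000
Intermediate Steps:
N = -5 (N = -6 + (1*(-1) + 2) = -6 + (-1 + 2) = -6 + 1 = -5)
u(w) = 0 (u(w) = sqrt(5 - 5) = sqrt(0) = 0)
(40 + u(-2))*f(5) = (40 + 0)*5**2 = 40*25 = 1000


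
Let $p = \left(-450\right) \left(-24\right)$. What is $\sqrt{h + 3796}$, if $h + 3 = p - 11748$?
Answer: $\sqrt{2845} \approx 53.339$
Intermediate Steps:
$p = 10800$
$h = -951$ ($h = -3 + \left(10800 - 11748\right) = -3 - 948 = -951$)
$\sqrt{h + 3796} = \sqrt{-951 + 3796} = \sqrt{2845}$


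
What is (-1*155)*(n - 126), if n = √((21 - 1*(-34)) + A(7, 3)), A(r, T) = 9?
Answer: 18290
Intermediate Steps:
n = 8 (n = √((21 - 1*(-34)) + 9) = √((21 + 34) + 9) = √(55 + 9) = √64 = 8)
(-1*155)*(n - 126) = (-1*155)*(8 - 126) = -155*(-118) = 18290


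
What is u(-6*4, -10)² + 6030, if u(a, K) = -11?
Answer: 6151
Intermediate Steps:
u(-6*4, -10)² + 6030 = (-11)² + 6030 = 121 + 6030 = 6151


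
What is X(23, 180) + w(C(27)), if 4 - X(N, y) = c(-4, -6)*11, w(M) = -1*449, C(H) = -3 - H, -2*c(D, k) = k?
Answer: -478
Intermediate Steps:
c(D, k) = -k/2
w(M) = -449
X(N, y) = -29 (X(N, y) = 4 - (-1/2*(-6))*11 = 4 - 3*11 = 4 - 1*33 = 4 - 33 = -29)
X(23, 180) + w(C(27)) = -29 - 449 = -478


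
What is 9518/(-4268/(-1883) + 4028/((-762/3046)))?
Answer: -3414216057/5774954272 ≈ -0.59121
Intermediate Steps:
9518/(-4268/(-1883) + 4028/((-762/3046))) = 9518/(-4268*(-1/1883) + 4028/((-762*1/3046))) = 9518/(4268/1883 + 4028/(-381/1523)) = 9518/(4268/1883 + 4028*(-1523/381)) = 9518/(4268/1883 - 6134644/381) = 9518/(-11549908544/717423) = 9518*(-717423/11549908544) = -3414216057/5774954272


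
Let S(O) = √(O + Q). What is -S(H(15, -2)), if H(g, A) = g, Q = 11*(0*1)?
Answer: -√15 ≈ -3.8730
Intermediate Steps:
Q = 0 (Q = 11*0 = 0)
S(O) = √O (S(O) = √(O + 0) = √O)
-S(H(15, -2)) = -√15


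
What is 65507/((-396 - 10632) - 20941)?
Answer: -65507/31969 ≈ -2.0491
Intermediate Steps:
65507/((-396 - 10632) - 20941) = 65507/(-11028 - 20941) = 65507/(-31969) = 65507*(-1/31969) = -65507/31969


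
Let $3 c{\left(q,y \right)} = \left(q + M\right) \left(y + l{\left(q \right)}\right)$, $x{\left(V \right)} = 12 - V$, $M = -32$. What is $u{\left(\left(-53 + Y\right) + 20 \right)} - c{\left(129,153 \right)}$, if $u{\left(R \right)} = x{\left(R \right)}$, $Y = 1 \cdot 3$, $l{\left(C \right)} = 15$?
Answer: $-5390$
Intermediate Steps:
$Y = 3$
$u{\left(R \right)} = 12 - R$
$c{\left(q,y \right)} = \frac{\left(-32 + q\right) \left(15 + y\right)}{3}$ ($c{\left(q,y \right)} = \frac{\left(q - 32\right) \left(y + 15\right)}{3} = \frac{\left(-32 + q\right) \left(15 + y\right)}{3}$)
$u{\left(\left(-53 + Y\right) + 20 \right)} - c{\left(129,153 \right)} = \left(12 - \left(\left(-53 + 3\right) + 20\right)\right) - \left(-160 + 5 \cdot 129 - 1632 + \frac{1}{3} \cdot 129 \cdot 153\right) = \left(12 - \left(-50 + 20\right)\right) - \left(-160 + 645 - 1632 + 6579\right) = \left(12 - -30\right) - 5432 = \left(12 + 30\right) - 5432 = 42 - 5432 = -5390$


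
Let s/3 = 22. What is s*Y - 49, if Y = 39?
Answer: 2525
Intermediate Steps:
s = 66 (s = 3*22 = 66)
s*Y - 49 = 66*39 - 49 = 2574 - 49 = 2525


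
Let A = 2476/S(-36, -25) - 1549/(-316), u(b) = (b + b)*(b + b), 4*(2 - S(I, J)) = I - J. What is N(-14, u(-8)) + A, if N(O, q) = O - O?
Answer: 3159095/6004 ≈ 526.17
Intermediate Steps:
S(I, J) = 2 - I/4 + J/4 (S(I, J) = 2 - (I - J)/4 = 2 + (-I/4 + J/4) = 2 - I/4 + J/4)
u(b) = 4*b**2 (u(b) = (2*b)*(2*b) = 4*b**2)
N(O, q) = 0
A = 3159095/6004 (A = 2476/(2 - 1/4*(-36) + (1/4)*(-25)) - 1549/(-316) = 2476/(2 + 9 - 25/4) - 1549*(-1/316) = 2476/(19/4) + 1549/316 = 2476*(4/19) + 1549/316 = 9904/19 + 1549/316 = 3159095/6004 ≈ 526.17)
N(-14, u(-8)) + A = 0 + 3159095/6004 = 3159095/6004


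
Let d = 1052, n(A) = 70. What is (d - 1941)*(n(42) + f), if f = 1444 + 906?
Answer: -2151380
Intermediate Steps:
f = 2350
(d - 1941)*(n(42) + f) = (1052 - 1941)*(70 + 2350) = -889*2420 = -2151380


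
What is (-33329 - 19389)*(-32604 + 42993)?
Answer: -547687302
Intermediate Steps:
(-33329 - 19389)*(-32604 + 42993) = -52718*10389 = -547687302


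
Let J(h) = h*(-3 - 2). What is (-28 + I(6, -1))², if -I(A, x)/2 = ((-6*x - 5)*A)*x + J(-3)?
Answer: 2116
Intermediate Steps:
J(h) = -5*h (J(h) = h*(-5) = -5*h)
I(A, x) = -30 - 2*A*x*(-5 - 6*x) (I(A, x) = -2*(((-6*x - 5)*A)*x - 5*(-3)) = -2*(((-5 - 6*x)*A)*x + 15) = -2*((A*(-5 - 6*x))*x + 15) = -2*(A*x*(-5 - 6*x) + 15) = -2*(15 + A*x*(-5 - 6*x)) = -30 - 2*A*x*(-5 - 6*x))
(-28 + I(6, -1))² = (-28 + (-30 + 10*6*(-1) + 12*6*(-1)²))² = (-28 + (-30 - 60 + 12*6*1))² = (-28 + (-30 - 60 + 72))² = (-28 - 18)² = (-46)² = 2116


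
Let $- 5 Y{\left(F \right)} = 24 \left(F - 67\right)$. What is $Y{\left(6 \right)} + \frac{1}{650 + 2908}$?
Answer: $\frac{5208917}{17790} \approx 292.8$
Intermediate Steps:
$Y{\left(F \right)} = \frac{1608}{5} - \frac{24 F}{5}$ ($Y{\left(F \right)} = - \frac{24 \left(F - 67\right)}{5} = - \frac{24 \left(-67 + F\right)}{5} = - \frac{-1608 + 24 F}{5} = \frac{1608}{5} - \frac{24 F}{5}$)
$Y{\left(6 \right)} + \frac{1}{650 + 2908} = \left(\frac{1608}{5} - \frac{144}{5}\right) + \frac{1}{650 + 2908} = \left(\frac{1608}{5} - \frac{144}{5}\right) + \frac{1}{3558} = \frac{1464}{5} + \frac{1}{3558} = \frac{5208917}{17790}$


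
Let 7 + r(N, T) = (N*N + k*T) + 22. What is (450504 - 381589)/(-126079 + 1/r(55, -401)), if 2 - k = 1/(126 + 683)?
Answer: -124801136845/228321881688 ≈ -0.54660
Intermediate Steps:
k = 1617/809 (k = 2 - 1/(126 + 683) = 2 - 1/809 = 1617/809 ≈ 1.9988)
r(N, T) = 15 + N² + 1617*T/809 (r(N, T) = -7 + ((N*N + 1617*T/809) + 22) = -7 + ((N² + 1617*T/809) + 22) = -7 + (22 + N² + 1617*T/809) = 15 + N² + 1617*T/809)
(450504 - 381589)/(-126079 + 1/r(55, -401)) = (450504 - 381589)/(-126079 + 1/(15 + 55² + (1617/809)*(-401))) = 68915/(-126079 + 1/(15 + 3025 - 648417/809)) = 68915/(-126079 + 1/(1810943/809)) = 68915/(-126079 + 809/1810943) = 68915/(-228321881688/1810943) = 68915*(-1810943/228321881688) = -124801136845/228321881688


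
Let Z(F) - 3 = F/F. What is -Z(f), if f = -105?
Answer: -4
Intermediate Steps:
Z(F) = 4 (Z(F) = 3 + F/F = 3 + 1 = 4)
-Z(f) = -1*4 = -4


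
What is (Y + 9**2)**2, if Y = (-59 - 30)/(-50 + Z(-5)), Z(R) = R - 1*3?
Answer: 22915369/3364 ≈ 6811.9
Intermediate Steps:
Z(R) = -3 + R (Z(R) = R - 3 = -3 + R)
Y = 89/58 (Y = (-59 - 30)/(-50 + (-3 - 5)) = -89/(-50 - 8) = -89/(-58) = -89*(-1/58) = 89/58 ≈ 1.5345)
(Y + 9**2)**2 = (89/58 + 9**2)**2 = (89/58 + 81)**2 = (4787/58)**2 = 22915369/3364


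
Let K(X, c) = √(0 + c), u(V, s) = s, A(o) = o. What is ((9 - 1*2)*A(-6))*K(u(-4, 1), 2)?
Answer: -42*√2 ≈ -59.397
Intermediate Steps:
K(X, c) = √c
((9 - 1*2)*A(-6))*K(u(-4, 1), 2) = ((9 - 1*2)*(-6))*√2 = ((9 - 2)*(-6))*√2 = (7*(-6))*√2 = -42*√2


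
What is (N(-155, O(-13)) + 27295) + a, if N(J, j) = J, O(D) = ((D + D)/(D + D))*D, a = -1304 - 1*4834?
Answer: 21002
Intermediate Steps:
a = -6138 (a = -1304 - 4834 = -6138)
O(D) = D (O(D) = ((2*D)/((2*D)))*D = ((2*D)*(1/(2*D)))*D = 1*D = D)
(N(-155, O(-13)) + 27295) + a = (-155 + 27295) - 6138 = 27140 - 6138 = 21002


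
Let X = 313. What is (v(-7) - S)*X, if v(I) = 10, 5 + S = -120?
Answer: 42255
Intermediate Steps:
S = -125 (S = -5 - 120 = -125)
(v(-7) - S)*X = (10 - 1*(-125))*313 = (10 + 125)*313 = 135*313 = 42255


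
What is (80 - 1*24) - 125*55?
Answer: -6819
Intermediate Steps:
(80 - 1*24) - 125*55 = (80 - 24) - 6875 = 56 - 6875 = -6819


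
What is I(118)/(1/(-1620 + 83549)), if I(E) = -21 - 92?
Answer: -9257977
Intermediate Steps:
I(E) = -113
I(118)/(1/(-1620 + 83549)) = -113/(1/(-1620 + 83549)) = -113/(1/81929) = -113/1/81929 = -113*81929 = -9257977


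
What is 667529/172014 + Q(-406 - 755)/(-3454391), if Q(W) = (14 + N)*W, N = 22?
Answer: 2313095666983/594203613474 ≈ 3.8928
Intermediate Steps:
Q(W) = 36*W (Q(W) = (14 + 22)*W = 36*W)
667529/172014 + Q(-406 - 755)/(-3454391) = 667529/172014 + (36*(-406 - 755))/(-3454391) = 667529*(1/172014) + (36*(-1161))*(-1/3454391) = 667529/172014 - 41796*(-1/3454391) = 667529/172014 + 41796/3454391 = 2313095666983/594203613474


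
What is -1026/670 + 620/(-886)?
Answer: -331109/148405 ≈ -2.2311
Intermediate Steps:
-1026/670 + 620/(-886) = -1026*1/670 + 620*(-1/886) = -513/335 - 310/443 = -331109/148405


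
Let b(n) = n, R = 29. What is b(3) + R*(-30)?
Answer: -867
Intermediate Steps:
b(3) + R*(-30) = 3 + 29*(-30) = 3 - 870 = -867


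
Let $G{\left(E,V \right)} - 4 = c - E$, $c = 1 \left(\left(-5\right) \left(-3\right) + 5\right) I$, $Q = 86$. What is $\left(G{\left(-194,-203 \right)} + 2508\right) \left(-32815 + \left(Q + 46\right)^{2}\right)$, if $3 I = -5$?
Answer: $- \frac{123405038}{3} \approx -4.1135 \cdot 10^{7}$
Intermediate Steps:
$I = - \frac{5}{3}$ ($I = \frac{1}{3} \left(-5\right) = - \frac{5}{3} \approx -1.6667$)
$c = - \frac{100}{3}$ ($c = 1 \left(\left(-5\right) \left(-3\right) + 5\right) \left(- \frac{5}{3}\right) = 1 \left(15 + 5\right) \left(- \frac{5}{3}\right) = 1 \cdot 20 \left(- \frac{5}{3}\right) = 20 \left(- \frac{5}{3}\right) = - \frac{100}{3} \approx -33.333$)
$G{\left(E,V \right)} = - \frac{88}{3} - E$ ($G{\left(E,V \right)} = 4 - \left(\frac{100}{3} + E\right) = - \frac{88}{3} - E$)
$\left(G{\left(-194,-203 \right)} + 2508\right) \left(-32815 + \left(Q + 46\right)^{2}\right) = \left(\left(- \frac{88}{3} - -194\right) + 2508\right) \left(-32815 + \left(86 + 46\right)^{2}\right) = \left(\left(- \frac{88}{3} + 194\right) + 2508\right) \left(-32815 + 132^{2}\right) = \left(\frac{494}{3} + 2508\right) \left(-32815 + 17424\right) = \frac{8018}{3} \left(-15391\right) = - \frac{123405038}{3}$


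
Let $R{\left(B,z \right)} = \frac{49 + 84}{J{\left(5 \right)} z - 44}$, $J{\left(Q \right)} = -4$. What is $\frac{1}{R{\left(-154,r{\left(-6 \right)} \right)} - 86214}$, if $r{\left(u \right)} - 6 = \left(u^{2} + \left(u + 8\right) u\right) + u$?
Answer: $- \frac{20}{1724299} \approx -1.1599 \cdot 10^{-5}$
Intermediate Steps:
$r{\left(u \right)} = 6 + u + u^{2} + u \left(8 + u\right)$ ($r{\left(u \right)} = 6 + \left(\left(u^{2} + \left(u + 8\right) u\right) + u\right) = 6 + \left(\left(u^{2} + \left(8 + u\right) u\right) + u\right) = 6 + \left(\left(u^{2} + u \left(8 + u\right)\right) + u\right) = 6 + \left(u + u^{2} + u \left(8 + u\right)\right) = 6 + u + u^{2} + u \left(8 + u\right)$)
$R{\left(B,z \right)} = \frac{133}{-44 - 4 z}$ ($R{\left(B,z \right)} = \frac{49 + 84}{- 4 z - 44} = \frac{133}{-44 - 4 z}$)
$\frac{1}{R{\left(-154,r{\left(-6 \right)} \right)} - 86214} = \frac{1}{\frac{133}{4 \left(-11 - \left(6 + 2 \left(-6\right)^{2} + 9 \left(-6\right)\right)\right)} - 86214} = \frac{1}{\frac{133}{4 \left(-11 - \left(6 + 2 \cdot 36 - 54\right)\right)} - 86214} = \frac{1}{\frac{133}{4 \left(-11 - \left(6 + 72 - 54\right)\right)} - 86214} = \frac{1}{\frac{133}{4 \left(-11 - 24\right)} - 86214} = \frac{1}{\frac{133}{4 \left(-35\right)} - 86214} = \frac{1}{\frac{133}{4} \left(- \frac{1}{35}\right) - 86214} = \frac{1}{- \frac{19}{20} - 86214} = \frac{1}{- \frac{1724299}{20}} = - \frac{20}{1724299}$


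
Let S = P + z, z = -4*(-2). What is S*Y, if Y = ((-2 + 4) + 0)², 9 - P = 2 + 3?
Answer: 48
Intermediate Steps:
P = 4 (P = 9 - (2 + 3) = 9 - 1*5 = 9 - 5 = 4)
Y = 4 (Y = (2 + 0)² = 2² = 4)
z = 8
S = 12 (S = 4 + 8 = 12)
S*Y = 12*4 = 48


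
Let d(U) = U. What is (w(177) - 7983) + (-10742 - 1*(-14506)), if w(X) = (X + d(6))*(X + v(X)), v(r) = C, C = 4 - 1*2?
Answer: 28538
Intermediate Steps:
C = 2 (C = 4 - 2 = 2)
v(r) = 2
w(X) = (2 + X)*(6 + X) (w(X) = (X + 6)*(X + 2) = (6 + X)*(2 + X) = (2 + X)*(6 + X))
(w(177) - 7983) + (-10742 - 1*(-14506)) = ((12 + 177² + 8*177) - 7983) + (-10742 - 1*(-14506)) = ((12 + 31329 + 1416) - 7983) + (-10742 + 14506) = (32757 - 7983) + 3764 = 24774 + 3764 = 28538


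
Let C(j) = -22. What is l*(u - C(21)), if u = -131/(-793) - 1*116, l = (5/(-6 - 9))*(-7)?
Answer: -520877/2379 ≈ -218.95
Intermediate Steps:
l = 7/3 (l = (5/(-15))*(-7) = (5*(-1/15))*(-7) = -⅓*(-7) = 7/3 ≈ 2.3333)
u = -91857/793 (u = -131*(-1/793) - 116 = 131/793 - 116 = -91857/793 ≈ -115.83)
l*(u - C(21)) = 7*(-91857/793 - 1*(-22))/3 = 7*(-91857/793 + 22)/3 = (7/3)*(-74411/793) = -520877/2379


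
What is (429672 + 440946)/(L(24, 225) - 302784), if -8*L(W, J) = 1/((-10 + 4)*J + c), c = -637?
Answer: -1977049104/687579209 ≈ -2.8754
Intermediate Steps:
L(W, J) = -1/(8*(-637 - 6*J)) (L(W, J) = -1/(8*((-10 + 4)*J - 637)) = -1/(8*(-6*J - 637)) = -1/(8*(-637 - 6*J)))
(429672 + 440946)/(L(24, 225) - 302784) = (429672 + 440946)/(1/(8*(637 + 6*225)) - 302784) = 870618/(1/(8*(637 + 1350)) - 302784) = 870618/((⅛)/1987 - 302784) = 870618/((⅛)*(1/1987) - 302784) = 870618/(1/15896 - 302784) = 870618/(-4813054463/15896) = 870618*(-15896/4813054463) = -1977049104/687579209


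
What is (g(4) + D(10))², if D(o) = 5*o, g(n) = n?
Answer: 2916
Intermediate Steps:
(g(4) + D(10))² = (4 + 5*10)² = (4 + 50)² = 54² = 2916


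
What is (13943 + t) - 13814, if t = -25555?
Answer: -25426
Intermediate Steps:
(13943 + t) - 13814 = (13943 - 25555) - 13814 = -11612 - 13814 = -25426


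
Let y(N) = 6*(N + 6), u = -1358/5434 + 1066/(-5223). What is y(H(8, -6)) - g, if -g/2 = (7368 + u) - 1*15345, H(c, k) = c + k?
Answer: -225733197724/14190891 ≈ -15907.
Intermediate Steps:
u = -6442739/14190891 (u = -1358*1/5434 + 1066*(-1/5223) = -679/2717 - 1066/5223 = -6442739/14190891 ≈ -0.45401)
y(N) = 36 + 6*N (y(N) = 6*(6 + N) = 36 + 6*N)
g = 226414360492/14190891 (g = -2*((7368 - 6442739/14190891) - 1*15345) = -2*(104552042149/14190891 - 15345) = -2*(-113207180246/14190891) = 226414360492/14190891 ≈ 15955.)
y(H(8, -6)) - g = (36 + 6*(8 - 6)) - 1*226414360492/14190891 = (36 + 6*2) - 226414360492/14190891 = (36 + 12) - 226414360492/14190891 = 48 - 226414360492/14190891 = -225733197724/14190891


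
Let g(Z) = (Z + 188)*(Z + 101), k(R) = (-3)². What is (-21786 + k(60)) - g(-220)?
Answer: -25585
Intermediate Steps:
k(R) = 9
g(Z) = (101 + Z)*(188 + Z) (g(Z) = (188 + Z)*(101 + Z) = (101 + Z)*(188 + Z))
(-21786 + k(60)) - g(-220) = (-21786 + 9) - (18988 + (-220)² + 289*(-220)) = -21777 - (18988 + 48400 - 63580) = -21777 - 1*3808 = -21777 - 3808 = -25585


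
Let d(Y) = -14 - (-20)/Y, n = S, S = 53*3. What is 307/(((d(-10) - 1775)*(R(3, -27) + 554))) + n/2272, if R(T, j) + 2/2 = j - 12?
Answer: 72836881/1045772064 ≈ 0.069649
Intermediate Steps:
S = 159
R(T, j) = -13 + j (R(T, j) = -1 + (j - 12) = -1 + (-12 + j) = -13 + j)
n = 159
d(Y) = -14 + 20/Y
307/(((d(-10) - 1775)*(R(3, -27) + 554))) + n/2272 = 307/((((-14 + 20/(-10)) - 1775)*((-13 - 27) + 554))) + 159/2272 = 307/((((-14 + 20*(-⅒)) - 1775)*(-40 + 554))) + 159*(1/2272) = 307/((((-14 - 2) - 1775)*514)) + 159/2272 = 307/(((-16 - 1775)*514)) + 159/2272 = 307/((-1791*514)) + 159/2272 = 307/(-920574) + 159/2272 = 307*(-1/920574) + 159/2272 = -307/920574 + 159/2272 = 72836881/1045772064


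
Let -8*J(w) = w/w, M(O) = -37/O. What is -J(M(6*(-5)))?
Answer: ⅛ ≈ 0.12500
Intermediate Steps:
J(w) = -⅛ (J(w) = -w/(8*w) = -⅛*1 = -⅛)
-J(M(6*(-5))) = -1*(-⅛) = ⅛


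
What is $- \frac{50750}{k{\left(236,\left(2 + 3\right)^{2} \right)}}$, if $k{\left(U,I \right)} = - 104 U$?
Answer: $\frac{25375}{12272} \approx 2.0677$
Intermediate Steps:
$- \frac{50750}{k{\left(236,\left(2 + 3\right)^{2} \right)}} = - \frac{50750}{\left(-104\right) 236} = - \frac{50750}{-24544} = \left(-50750\right) \left(- \frac{1}{24544}\right) = \frac{25375}{12272}$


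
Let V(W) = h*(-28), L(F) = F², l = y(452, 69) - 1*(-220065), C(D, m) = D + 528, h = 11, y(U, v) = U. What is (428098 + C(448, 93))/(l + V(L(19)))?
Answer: 429074/220209 ≈ 1.9485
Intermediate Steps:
C(D, m) = 528 + D
l = 220517 (l = 452 - 1*(-220065) = 452 + 220065 = 220517)
V(W) = -308 (V(W) = 11*(-28) = -308)
(428098 + C(448, 93))/(l + V(L(19))) = (428098 + (528 + 448))/(220517 - 308) = (428098 + 976)/220209 = 429074*(1/220209) = 429074/220209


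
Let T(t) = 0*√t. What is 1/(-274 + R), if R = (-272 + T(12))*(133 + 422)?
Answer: -1/151234 ≈ -6.6123e-6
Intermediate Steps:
T(t) = 0
R = -150960 (R = (-272 + 0)*(133 + 422) = -272*555 = -150960)
1/(-274 + R) = 1/(-274 - 150960) = 1/(-151234) = -1/151234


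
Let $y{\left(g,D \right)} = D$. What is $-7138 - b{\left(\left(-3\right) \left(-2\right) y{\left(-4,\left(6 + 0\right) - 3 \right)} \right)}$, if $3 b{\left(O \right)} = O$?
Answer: $-7144$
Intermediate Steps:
$b{\left(O \right)} = \frac{O}{3}$
$-7138 - b{\left(\left(-3\right) \left(-2\right) y{\left(-4,\left(6 + 0\right) - 3 \right)} \right)} = -7138 - \frac{\left(-3\right) \left(-2\right) \left(\left(6 + 0\right) - 3\right)}{3} = -7138 - \frac{6 \left(6 - 3\right)}{3} = -7138 - \frac{6 \cdot 3}{3} = -7138 - \frac{1}{3} \cdot 18 = -7138 - 6 = -7144$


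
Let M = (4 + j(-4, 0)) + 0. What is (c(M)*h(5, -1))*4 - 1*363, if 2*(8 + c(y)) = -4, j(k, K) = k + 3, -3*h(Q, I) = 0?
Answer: -363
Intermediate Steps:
h(Q, I) = 0 (h(Q, I) = -⅓*0 = 0)
j(k, K) = 3 + k
M = 3 (M = (4 + (3 - 4)) + 0 = (4 - 1) + 0 = 3 + 0 = 3)
c(y) = -10 (c(y) = -8 + (½)*(-4) = -8 - 2 = -10)
(c(M)*h(5, -1))*4 - 1*363 = -10*0*4 - 1*363 = 0*4 - 363 = 0 - 363 = -363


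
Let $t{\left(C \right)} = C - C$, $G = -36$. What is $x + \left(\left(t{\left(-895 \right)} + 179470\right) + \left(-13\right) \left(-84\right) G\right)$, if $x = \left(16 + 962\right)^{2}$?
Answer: $1096642$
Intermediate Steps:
$x = 956484$ ($x = 978^{2} = 956484$)
$t{\left(C \right)} = 0$
$x + \left(\left(t{\left(-895 \right)} + 179470\right) + \left(-13\right) \left(-84\right) G\right) = 956484 + \left(\left(0 + 179470\right) + \left(-13\right) \left(-84\right) \left(-36\right)\right) = 956484 + \left(179470 + 1092 \left(-36\right)\right) = 956484 + \left(179470 - 39312\right) = 956484 + 140158 = 1096642$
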